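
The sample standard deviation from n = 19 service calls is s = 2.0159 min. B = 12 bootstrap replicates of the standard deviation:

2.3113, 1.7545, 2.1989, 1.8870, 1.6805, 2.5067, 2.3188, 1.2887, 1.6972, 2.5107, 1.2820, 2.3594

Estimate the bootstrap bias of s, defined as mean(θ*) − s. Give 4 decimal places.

mean(θ*) = (2.3113 + 1.7545 + 2.1989 + 1.8870 + 1.6805 + 2.5067 + 2.3188 + 1.2887 + 1.6972 + 2.5107 + 1.2820 + 2.3594) / 12 = 1.98297
bias = 1.98297 − 2.0159

bias = −0.0329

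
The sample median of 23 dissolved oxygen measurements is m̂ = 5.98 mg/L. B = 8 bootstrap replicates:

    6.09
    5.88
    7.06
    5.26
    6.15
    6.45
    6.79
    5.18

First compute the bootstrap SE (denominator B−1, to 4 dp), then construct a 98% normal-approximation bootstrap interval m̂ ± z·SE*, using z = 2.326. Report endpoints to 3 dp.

(4.426, 7.534)

Mean of replicates = 6.1075; sum of squared deviations = 3.1228; SE* = √(3.1228/7) = 0.6679
Margin = 2.326 × 0.6679 = 1.5535
Interval: 5.98 ± 1.5535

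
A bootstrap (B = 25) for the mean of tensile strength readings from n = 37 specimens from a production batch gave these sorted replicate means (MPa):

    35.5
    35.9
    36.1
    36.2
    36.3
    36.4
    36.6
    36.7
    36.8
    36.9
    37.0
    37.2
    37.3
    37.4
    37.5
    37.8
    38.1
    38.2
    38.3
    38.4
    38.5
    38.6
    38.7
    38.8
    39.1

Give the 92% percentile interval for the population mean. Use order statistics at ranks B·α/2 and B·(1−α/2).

α = 0.08; lower rank = 25 × 0.040 = 1; upper rank = 25 × 0.960 = 24.
The 1st smallest replicate is 35.5; the 24th is 38.8.

(35.5, 38.8)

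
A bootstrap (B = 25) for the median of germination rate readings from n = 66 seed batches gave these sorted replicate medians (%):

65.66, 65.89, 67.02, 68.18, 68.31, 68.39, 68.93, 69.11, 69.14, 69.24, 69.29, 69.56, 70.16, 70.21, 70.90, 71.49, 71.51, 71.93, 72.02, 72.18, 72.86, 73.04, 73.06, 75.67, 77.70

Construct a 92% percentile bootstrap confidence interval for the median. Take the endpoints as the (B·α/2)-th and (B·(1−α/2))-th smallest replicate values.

(65.66, 75.67)

α = 0.08; lower rank = 25 × 0.040 = 1; upper rank = 25 × 0.960 = 24.
The 1st smallest replicate is 65.66; the 24th is 75.67.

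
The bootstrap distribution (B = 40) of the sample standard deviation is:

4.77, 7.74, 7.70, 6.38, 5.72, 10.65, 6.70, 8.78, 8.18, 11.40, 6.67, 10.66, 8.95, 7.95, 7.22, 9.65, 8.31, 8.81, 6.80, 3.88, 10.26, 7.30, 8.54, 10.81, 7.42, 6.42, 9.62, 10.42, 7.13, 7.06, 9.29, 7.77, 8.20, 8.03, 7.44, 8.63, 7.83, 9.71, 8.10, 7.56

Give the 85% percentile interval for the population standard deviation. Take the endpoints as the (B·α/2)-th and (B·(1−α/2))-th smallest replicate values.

(5.72, 10.65)

Sorted replicates: 3.88, 4.77, 5.72, 6.38, 6.42, 6.67, 6.70, 6.80, 7.06, 7.13, 7.22, 7.30, 7.42, 7.44, 7.56, 7.70, 7.74, 7.77, 7.83, 7.95, 8.03, 8.10, 8.18, 8.20, 8.31, 8.54, 8.63, 8.78, 8.81, 8.95, 9.29, 9.62, 9.65, 9.71, 10.26, 10.42, 10.65, 10.66, 10.81, 11.40
α = 0.15; lower rank = 40 × 0.075 = 3; upper rank = 40 × 0.925 = 37.
The 3rd smallest replicate is 5.72; the 37th is 10.65.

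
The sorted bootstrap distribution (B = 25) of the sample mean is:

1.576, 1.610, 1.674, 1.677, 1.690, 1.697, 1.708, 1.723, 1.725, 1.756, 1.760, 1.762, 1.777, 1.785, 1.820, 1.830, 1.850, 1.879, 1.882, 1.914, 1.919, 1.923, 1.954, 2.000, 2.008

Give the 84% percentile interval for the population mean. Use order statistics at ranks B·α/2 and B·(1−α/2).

α = 0.16; lower rank = 25 × 0.080 = 2; upper rank = 25 × 0.920 = 23.
The 2nd smallest replicate is 1.610; the 23rd is 1.954.

(1.610, 1.954)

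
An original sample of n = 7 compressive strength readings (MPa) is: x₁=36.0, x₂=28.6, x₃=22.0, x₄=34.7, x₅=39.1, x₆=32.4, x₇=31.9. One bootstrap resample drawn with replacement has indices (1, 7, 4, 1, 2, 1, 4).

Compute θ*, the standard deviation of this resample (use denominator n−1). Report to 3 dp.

θ* = 2.785

Resample values: 36.0, 31.9, 34.7, 36.0, 28.6, 36.0, 34.7.
Mean = 33.9857; sum of squared deviations = 46.5486
s² = 46.5486 / 6 = 7.7581
s = √7.7581 = 2.785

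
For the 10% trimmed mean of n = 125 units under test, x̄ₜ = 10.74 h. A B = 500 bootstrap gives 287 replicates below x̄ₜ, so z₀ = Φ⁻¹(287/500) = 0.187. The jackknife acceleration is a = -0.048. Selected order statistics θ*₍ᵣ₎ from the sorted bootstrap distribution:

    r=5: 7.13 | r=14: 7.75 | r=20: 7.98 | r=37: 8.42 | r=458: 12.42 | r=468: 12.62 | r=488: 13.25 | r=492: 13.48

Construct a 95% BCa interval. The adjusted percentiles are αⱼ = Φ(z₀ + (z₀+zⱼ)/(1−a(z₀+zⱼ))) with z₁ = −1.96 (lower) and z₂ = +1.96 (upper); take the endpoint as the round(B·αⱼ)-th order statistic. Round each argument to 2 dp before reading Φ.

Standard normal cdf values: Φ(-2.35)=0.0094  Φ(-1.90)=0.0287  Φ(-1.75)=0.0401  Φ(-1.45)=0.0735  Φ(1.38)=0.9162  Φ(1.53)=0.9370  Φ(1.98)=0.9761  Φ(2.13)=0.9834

Lower: z₀ + z₁ = 0.187 + (-1.960) = -1.773; 1 − a(z₀+z₁) = 1 − (-0.048)(-1.773) = 0.9149; argument = 0.187 + (-1.773)/0.9149 = -1.7509 → -1.75.
α₁ = Φ(-1.75) = 0.0401; rank = round(500 × 0.0401) = 20; θ*₍20₎ = 7.98.
Upper: z₀ + z₂ = 2.147; 1 − a(z₀+z₂) = 1.1031; argument = 2.1334 → 2.13; α₂ = 0.9834; rank = 492; θ*₍492₎ = 13.48.

(7.98, 13.48)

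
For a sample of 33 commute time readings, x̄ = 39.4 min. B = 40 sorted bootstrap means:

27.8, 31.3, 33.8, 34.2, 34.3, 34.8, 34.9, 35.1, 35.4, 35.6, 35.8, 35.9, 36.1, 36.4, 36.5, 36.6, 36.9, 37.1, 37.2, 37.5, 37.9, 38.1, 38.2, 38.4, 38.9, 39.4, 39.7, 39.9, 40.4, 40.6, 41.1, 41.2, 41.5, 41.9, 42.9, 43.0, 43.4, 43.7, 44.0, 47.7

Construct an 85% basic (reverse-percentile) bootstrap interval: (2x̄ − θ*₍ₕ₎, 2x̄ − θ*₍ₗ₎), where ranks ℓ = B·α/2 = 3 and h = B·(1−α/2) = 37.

Percentile endpoints at ranks 3 and 37: θ*₍3₎ = 33.8, θ*₍37₎ = 43.4.
Basic interval reflects these around x̄:
  lower = 2 × 39.4 − 43.4 = 35.4
  upper = 2 × 39.4 − 33.8 = 45.0

(35.4, 45.0)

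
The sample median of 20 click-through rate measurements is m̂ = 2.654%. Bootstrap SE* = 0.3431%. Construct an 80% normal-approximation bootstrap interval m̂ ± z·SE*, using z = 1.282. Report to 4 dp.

Margin = 1.282 × 0.3431 = 0.43985
Interval: 2.654 ± 0.43985

(2.2141, 3.0939)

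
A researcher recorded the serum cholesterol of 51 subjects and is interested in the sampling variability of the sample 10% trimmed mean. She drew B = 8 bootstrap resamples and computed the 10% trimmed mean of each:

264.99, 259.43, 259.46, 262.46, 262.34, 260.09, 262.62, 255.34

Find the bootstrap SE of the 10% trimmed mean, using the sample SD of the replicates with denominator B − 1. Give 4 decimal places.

SE* = 2.9270

Bootstrap SE is the standard deviation of the 8 replicate 10% trimmed means.
Mean of replicates: (264.99 + 259.43 + 259.46 + 262.46 + 262.34 + 260.09 + 262.62 + 255.34) / 8 = 2086.73000 / 8 = 260.84125
Sum of squared deviations: (+4.14875)² + (−1.41125)² + (−1.38125)² + (+1.61875)² + (+1.49875)² + (−0.75125)² + (+1.77875)² + (−5.50125)² = 59.97029
Variance = 59.97029 / 7 = 8.56718
SE* = √8.56718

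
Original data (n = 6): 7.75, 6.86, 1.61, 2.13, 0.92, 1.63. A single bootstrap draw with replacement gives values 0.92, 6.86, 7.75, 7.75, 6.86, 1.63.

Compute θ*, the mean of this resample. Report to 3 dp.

Mean = (0.92 + 6.86 + 7.75 + 7.75 + 6.86 + 1.63) / 6 = 31.770 / 6 = 5.295

θ* = 5.295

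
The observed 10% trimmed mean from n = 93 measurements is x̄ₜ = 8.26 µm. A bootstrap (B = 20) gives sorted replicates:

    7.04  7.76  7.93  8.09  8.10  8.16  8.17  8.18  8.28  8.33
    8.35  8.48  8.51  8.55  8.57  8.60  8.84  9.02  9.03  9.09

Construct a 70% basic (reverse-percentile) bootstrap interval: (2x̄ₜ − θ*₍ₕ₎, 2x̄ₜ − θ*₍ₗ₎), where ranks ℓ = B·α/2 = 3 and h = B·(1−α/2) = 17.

Percentile endpoints at ranks 3 and 17: θ*₍3₎ = 7.93, θ*₍17₎ = 8.84.
Basic interval reflects these around x̄ₜ:
  lower = 2 × 8.26 − 8.84 = 7.68
  upper = 2 × 8.26 − 7.93 = 8.59

(7.68, 8.59)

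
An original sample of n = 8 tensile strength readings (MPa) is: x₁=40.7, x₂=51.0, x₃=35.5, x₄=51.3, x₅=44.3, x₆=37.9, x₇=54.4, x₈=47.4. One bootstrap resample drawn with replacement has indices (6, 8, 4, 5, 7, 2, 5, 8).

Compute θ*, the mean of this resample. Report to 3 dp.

θ* = 47.250

Resample values: 37.9, 47.4, 51.3, 44.3, 54.4, 51.0, 44.3, 47.4.
Mean = (37.9 + 47.4 + 51.3 + 44.3 + 54.4 + 51.0 + 44.3 + 47.4) / 8 = 378.00 / 8 = 47.250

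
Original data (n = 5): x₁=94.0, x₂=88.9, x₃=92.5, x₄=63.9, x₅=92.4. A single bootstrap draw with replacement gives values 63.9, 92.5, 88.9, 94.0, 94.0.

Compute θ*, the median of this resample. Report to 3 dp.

θ* = 92.500

Sorted: 63.9, 88.9, 92.5, 94.0, 94.0
Median = middle value = 92.500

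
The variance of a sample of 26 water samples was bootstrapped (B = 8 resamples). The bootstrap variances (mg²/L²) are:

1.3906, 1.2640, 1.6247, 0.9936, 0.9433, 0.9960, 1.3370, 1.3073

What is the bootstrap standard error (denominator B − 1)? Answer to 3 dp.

SE* = 0.237

Bootstrap SE is the standard deviation of the 8 replicate variances.
Mean of replicates: (1.3906 + 1.2640 + 1.6247 + 0.9936 + 0.9433 + 0.9960 + 1.3370 + 1.3073) / 8 = 9.85650 / 8 = 1.23206
Sum of squared deviations: (+0.15854)² + (+0.03194)² + (+0.39264)² + (−0.23846)² + (−0.28876)² + (−0.23606)² + (+0.10494)² + (+0.07524)² = 0.39296
Variance = 0.39296 / 7 = 0.05614
SE* = √0.05614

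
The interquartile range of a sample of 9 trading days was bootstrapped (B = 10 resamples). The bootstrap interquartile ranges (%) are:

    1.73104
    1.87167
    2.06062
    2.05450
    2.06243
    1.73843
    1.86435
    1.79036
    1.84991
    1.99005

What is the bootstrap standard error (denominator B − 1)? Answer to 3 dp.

Bootstrap SE is the standard deviation of the 10 replicate interquartile ranges.
Mean of replicates: (1.73104 + 1.87167 + 2.06062 + 2.05450 + 2.06243 + 1.73843 + 1.86435 + 1.79036 + 1.84991 + 1.99005) / 10 = 19.013360 / 10 = 1.901336
Sum of squared deviations: (−0.170296)² + (−0.029666)² + (+0.159284)² + (+0.153164)² + (+0.161094)² + (−0.162906)² + (−0.036986)² + (−0.110976)² + (−0.051426)² + (+0.088714)² = 0.155399
Variance = 0.155399 / 9 = 0.017267
SE* = √0.017267

SE* = 0.131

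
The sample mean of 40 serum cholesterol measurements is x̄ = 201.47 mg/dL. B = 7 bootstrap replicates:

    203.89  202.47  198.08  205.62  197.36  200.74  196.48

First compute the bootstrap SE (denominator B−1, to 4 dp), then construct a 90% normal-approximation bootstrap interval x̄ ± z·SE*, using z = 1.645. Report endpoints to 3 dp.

Mean of replicates = 200.6629; sum of squared deviations = 73.3357; SE* = √(73.3357/6) = 3.4961
Margin = 1.645 × 3.4961 = 5.7511
Interval: 201.47 ± 5.7511

(195.719, 207.221)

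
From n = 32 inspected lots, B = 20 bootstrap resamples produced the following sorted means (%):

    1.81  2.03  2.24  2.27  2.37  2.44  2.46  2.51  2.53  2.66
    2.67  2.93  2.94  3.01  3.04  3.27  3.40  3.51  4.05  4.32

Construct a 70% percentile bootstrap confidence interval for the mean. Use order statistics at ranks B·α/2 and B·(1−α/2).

(2.24, 3.40)

α = 0.30; lower rank = 20 × 0.150 = 3; upper rank = 20 × 0.850 = 17.
The 3rd smallest replicate is 2.24; the 17th is 3.40.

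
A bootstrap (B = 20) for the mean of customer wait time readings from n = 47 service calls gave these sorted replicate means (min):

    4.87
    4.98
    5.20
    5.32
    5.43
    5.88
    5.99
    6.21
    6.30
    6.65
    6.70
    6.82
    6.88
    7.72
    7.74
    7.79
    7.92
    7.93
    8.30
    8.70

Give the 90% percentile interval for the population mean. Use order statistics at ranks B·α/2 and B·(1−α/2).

(4.87, 8.30)

α = 0.10; lower rank = 20 × 0.050 = 1; upper rank = 20 × 0.950 = 19.
The 1st smallest replicate is 4.87; the 19th is 8.30.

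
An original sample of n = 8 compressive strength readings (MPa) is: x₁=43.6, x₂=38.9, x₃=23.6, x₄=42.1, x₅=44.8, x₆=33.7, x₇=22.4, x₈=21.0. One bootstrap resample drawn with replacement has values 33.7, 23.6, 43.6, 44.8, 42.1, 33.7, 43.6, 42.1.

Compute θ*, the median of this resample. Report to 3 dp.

θ* = 42.100

Sorted: 23.6, 33.7, 33.7, 42.1, 42.1, 43.6, 43.6, 44.8
Median = average of the two middle values = 42.100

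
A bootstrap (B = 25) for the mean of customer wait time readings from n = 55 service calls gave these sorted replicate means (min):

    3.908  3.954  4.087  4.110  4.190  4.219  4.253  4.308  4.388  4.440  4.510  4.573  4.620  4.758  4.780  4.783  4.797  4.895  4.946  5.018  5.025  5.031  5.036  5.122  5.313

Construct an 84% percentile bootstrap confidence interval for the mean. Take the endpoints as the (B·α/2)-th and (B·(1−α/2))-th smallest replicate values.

(3.954, 5.036)

α = 0.16; lower rank = 25 × 0.080 = 2; upper rank = 25 × 0.920 = 23.
The 2nd smallest replicate is 3.954; the 23rd is 5.036.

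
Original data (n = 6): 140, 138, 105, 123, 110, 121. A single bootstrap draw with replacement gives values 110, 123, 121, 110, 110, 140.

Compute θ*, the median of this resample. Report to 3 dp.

θ* = 115.500

Sorted: 110, 110, 110, 121, 123, 140
Median = average of the two middle values = 115.500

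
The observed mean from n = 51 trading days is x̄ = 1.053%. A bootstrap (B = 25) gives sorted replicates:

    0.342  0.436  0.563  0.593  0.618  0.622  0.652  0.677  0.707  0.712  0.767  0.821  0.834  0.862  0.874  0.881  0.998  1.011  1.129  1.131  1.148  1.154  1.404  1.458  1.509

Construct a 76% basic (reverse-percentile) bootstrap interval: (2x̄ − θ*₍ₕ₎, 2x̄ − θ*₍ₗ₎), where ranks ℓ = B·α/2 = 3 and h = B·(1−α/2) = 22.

Percentile endpoints at ranks 3 and 22: θ*₍3₎ = 0.563, θ*₍22₎ = 1.154.
Basic interval reflects these around x̄:
  lower = 2 × 1.053 − 1.154 = 0.952
  upper = 2 × 1.053 − 0.563 = 1.543

(0.952, 1.543)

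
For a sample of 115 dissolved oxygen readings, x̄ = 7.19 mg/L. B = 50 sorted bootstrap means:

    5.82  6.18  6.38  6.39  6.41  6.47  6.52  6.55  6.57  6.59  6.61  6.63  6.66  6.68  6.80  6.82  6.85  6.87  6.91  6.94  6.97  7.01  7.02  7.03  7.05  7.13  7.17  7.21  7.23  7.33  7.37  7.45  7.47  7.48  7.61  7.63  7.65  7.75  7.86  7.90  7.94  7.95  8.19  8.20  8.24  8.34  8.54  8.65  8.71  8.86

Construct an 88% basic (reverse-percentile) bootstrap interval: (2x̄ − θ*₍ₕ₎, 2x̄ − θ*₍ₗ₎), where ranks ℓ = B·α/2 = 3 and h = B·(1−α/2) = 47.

Percentile endpoints at ranks 3 and 47: θ*₍3₎ = 6.38, θ*₍47₎ = 8.54.
Basic interval reflects these around x̄:
  lower = 2 × 7.19 − 8.54 = 5.84
  upper = 2 × 7.19 − 6.38 = 8.00

(5.84, 8.00)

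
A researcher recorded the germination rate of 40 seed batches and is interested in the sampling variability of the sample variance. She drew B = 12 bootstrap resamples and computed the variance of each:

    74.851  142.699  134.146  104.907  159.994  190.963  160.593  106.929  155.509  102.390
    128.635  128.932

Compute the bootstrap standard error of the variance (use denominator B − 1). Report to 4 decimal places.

SE* = 32.0115

Bootstrap SE is the standard deviation of the 12 replicate variances.
Mean of replicates: (74.851 + 142.699 + 134.146 + 104.907 + 159.994 + 190.963 + 160.593 + 106.929 + 155.509 + 102.390 + 128.635 + 128.932) / 12 = 1590.54800 / 12 = 132.54567
Sum of squared deviations: (−57.69467)² + (+10.15333)² + (+1.60033)² + (−27.63867)² + (+27.44833)² + (+58.41733)² + (+28.04733)² + (−25.61667)² + (+22.96333)² + (−30.15567)² + (−3.91067)² + (−3.61367)² = 11272.11487
Variance = 11272.11487 / 11 = 1024.73772
SE* = √1024.73772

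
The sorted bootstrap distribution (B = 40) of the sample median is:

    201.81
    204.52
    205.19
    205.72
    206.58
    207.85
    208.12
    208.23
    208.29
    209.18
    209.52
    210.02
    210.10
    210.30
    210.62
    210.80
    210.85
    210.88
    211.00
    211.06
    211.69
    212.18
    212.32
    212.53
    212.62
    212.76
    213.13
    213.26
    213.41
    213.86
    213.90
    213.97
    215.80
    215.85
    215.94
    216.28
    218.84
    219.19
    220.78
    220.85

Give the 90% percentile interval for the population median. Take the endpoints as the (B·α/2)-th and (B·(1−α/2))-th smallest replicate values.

(204.52, 219.19)

α = 0.10; lower rank = 40 × 0.050 = 2; upper rank = 40 × 0.950 = 38.
The 2nd smallest replicate is 204.52; the 38th is 219.19.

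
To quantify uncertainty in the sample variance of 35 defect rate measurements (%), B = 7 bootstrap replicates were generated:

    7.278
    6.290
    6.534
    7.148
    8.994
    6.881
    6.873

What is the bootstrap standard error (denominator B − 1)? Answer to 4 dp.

SE* = 0.8836

Bootstrap SE is the standard deviation of the 7 replicate variances.
Mean of replicates: (7.278 + 6.290 + 6.534 + 7.148 + 8.994 + 6.881 + 6.873) / 7 = 49.99800 / 7 = 7.14257
Sum of squared deviations: (+0.13543)² + (−0.85257)² + (−0.60857)² + (+0.00543)² + (+1.85143)² + (−0.26157)² + (−0.26957)² = 4.68448
Variance = 4.68448 / 6 = 0.78075
SE* = √0.78075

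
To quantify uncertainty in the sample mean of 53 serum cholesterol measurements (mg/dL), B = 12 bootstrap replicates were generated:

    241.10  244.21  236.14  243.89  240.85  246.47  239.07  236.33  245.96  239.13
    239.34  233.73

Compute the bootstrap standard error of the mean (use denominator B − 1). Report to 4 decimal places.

SE* = 4.0304

Bootstrap SE is the standard deviation of the 12 replicate means.
Mean of replicates: (241.10 + 244.21 + 236.14 + 243.89 + 240.85 + 246.47 + 239.07 + 236.33 + 245.96 + 239.13 + 239.34 + 233.73) / 12 = 2886.22000 / 12 = 240.51833
Sum of squared deviations: (+0.58167)² + (+3.69167)² + (−4.37833)² + (+3.37167)² + (+0.33167)² + (+5.95167)² + (−1.44833)² + (−4.18833)² + (+5.44167)² + (−1.38833)² + (−1.17833)² + (−6.78833)² = 178.68597
Variance = 178.68597 / 11 = 16.24418
SE* = √16.24418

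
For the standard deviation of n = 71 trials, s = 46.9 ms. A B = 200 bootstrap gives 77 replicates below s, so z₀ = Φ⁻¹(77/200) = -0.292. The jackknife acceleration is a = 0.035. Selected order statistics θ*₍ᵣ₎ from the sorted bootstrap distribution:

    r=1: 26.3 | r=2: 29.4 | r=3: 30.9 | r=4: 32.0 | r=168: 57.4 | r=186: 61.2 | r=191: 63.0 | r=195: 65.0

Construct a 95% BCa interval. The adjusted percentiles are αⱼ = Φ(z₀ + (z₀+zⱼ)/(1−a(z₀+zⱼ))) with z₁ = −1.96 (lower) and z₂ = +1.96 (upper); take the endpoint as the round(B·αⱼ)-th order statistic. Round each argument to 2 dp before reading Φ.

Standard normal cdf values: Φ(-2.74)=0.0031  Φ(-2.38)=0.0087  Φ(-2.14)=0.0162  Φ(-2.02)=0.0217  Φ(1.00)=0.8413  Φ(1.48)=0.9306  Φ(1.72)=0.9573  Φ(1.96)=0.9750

(29.4, 61.2)

Lower: z₀ + z₁ = -0.292 + (-1.960) = -2.252; 1 − a(z₀+z₁) = 1 − (0.035)(-2.252) = 1.0788; argument = -0.292 + (-2.252)/1.0788 = -2.3795 → -2.38.
α₁ = Φ(-2.38) = 0.0087; rank = round(200 × 0.0087) = 2; θ*₍2₎ = 29.4.
Upper: z₀ + z₂ = 1.668; 1 − a(z₀+z₂) = 0.9416; argument = 1.4794 → 1.48; α₂ = 0.9306; rank = 186; θ*₍186₎ = 61.2.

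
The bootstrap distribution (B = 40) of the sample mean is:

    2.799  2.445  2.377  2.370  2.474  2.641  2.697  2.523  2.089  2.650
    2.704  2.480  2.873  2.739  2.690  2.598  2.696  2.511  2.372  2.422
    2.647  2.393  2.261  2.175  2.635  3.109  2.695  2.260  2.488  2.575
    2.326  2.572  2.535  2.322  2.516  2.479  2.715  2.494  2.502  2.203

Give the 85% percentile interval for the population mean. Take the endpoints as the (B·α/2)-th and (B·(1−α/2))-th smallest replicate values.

Sorted replicates: 2.089, 2.175, 2.203, 2.260, 2.261, 2.322, 2.326, 2.370, 2.372, 2.377, 2.393, 2.422, 2.445, 2.474, 2.479, 2.480, 2.488, 2.494, 2.502, 2.511, 2.516, 2.523, 2.535, 2.572, 2.575, 2.598, 2.635, 2.641, 2.647, 2.650, 2.690, 2.695, 2.696, 2.697, 2.704, 2.715, 2.739, 2.799, 2.873, 3.109
α = 0.15; lower rank = 40 × 0.075 = 3; upper rank = 40 × 0.925 = 37.
The 3rd smallest replicate is 2.203; the 37th is 2.739.

(2.203, 2.739)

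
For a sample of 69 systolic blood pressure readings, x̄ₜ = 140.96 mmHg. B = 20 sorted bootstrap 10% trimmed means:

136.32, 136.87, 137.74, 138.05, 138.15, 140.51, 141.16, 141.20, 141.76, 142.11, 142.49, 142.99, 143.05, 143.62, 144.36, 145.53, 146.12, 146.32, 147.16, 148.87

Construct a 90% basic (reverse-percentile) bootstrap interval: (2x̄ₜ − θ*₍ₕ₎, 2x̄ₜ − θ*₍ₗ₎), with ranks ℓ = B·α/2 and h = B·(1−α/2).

(134.76, 145.60)

Percentile endpoints at ranks 1 and 19: θ*₍1₎ = 136.32, θ*₍19₎ = 147.16.
Basic interval reflects these around x̄ₜ:
  lower = 2 × 140.96 − 147.16 = 134.76
  upper = 2 × 140.96 − 136.32 = 145.60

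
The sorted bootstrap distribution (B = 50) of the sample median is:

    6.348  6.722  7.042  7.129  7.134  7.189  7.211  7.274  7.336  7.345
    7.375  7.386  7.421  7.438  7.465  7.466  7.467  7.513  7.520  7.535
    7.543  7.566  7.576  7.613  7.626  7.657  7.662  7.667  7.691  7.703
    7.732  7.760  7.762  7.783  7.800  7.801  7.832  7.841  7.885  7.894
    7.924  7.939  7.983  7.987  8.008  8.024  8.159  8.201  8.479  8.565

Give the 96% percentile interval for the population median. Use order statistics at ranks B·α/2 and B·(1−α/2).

α = 0.04; lower rank = 50 × 0.020 = 1; upper rank = 50 × 0.980 = 49.
The 1st smallest replicate is 6.348; the 49th is 8.479.

(6.348, 8.479)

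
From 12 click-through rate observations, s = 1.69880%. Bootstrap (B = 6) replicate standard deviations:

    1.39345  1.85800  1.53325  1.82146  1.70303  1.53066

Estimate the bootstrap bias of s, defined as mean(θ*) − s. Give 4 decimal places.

bias = −0.0588

mean(θ*) = (1.39345 + 1.85800 + 1.53325 + 1.82146 + 1.70303 + 1.53066) / 6 = 1.63997
bias = 1.63997 − 1.69880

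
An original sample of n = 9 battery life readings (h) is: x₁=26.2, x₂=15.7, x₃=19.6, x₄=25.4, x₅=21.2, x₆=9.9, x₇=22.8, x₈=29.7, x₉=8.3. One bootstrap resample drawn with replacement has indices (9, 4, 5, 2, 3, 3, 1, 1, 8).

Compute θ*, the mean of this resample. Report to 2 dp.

Resample values: 8.3, 25.4, 21.2, 15.7, 19.6, 19.6, 26.2, 26.2, 29.7.
Mean = (8.3 + 25.4 + 21.2 + 15.7 + 19.6 + 19.6 + 26.2 + 26.2 + 29.7) / 9 = 191.90 / 9 = 21.32

θ* = 21.32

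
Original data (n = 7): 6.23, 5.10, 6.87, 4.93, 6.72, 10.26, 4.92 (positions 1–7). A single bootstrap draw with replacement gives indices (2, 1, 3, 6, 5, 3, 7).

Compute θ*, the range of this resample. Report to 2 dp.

θ* = 5.34

Resample values: 5.10, 6.23, 6.87, 10.26, 6.72, 6.87, 4.92.
Range = 10.26 − 4.92 = 5.34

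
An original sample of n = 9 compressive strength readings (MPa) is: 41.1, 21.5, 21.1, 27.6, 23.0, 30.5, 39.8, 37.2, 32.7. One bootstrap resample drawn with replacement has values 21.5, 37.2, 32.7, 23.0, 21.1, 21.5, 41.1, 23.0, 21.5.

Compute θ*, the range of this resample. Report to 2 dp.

Range = 41.1 − 21.1 = 20.00

θ* = 20.00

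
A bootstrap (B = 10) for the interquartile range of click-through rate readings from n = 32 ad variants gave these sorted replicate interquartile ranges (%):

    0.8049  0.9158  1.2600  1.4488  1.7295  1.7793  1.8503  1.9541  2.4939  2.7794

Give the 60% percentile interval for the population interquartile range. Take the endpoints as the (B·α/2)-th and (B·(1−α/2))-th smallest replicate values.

(0.9158, 1.9541)

α = 0.40; lower rank = 10 × 0.200 = 2; upper rank = 10 × 0.800 = 8.
The 2nd smallest replicate is 0.9158; the 8th is 1.9541.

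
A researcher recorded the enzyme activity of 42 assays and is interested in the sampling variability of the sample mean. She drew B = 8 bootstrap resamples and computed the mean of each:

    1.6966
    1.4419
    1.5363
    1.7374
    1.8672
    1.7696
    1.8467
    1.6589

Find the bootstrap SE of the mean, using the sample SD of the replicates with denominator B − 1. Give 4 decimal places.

SE* = 0.1467

Bootstrap SE is the standard deviation of the 8 replicate means.
Mean of replicates: (1.6966 + 1.4419 + 1.5363 + 1.7374 + 1.8672 + 1.7696 + 1.8467 + 1.6589) / 8 = 13.55460 / 8 = 1.69433
Sum of squared deviations: (+0.00228)² + (−0.25243)² + (−0.15803)² + (+0.04307)² + (+0.17287)² + (+0.07527)² + (+0.15237)² + (−0.03543)² = 0.15058
Variance = 0.15058 / 7 = 0.02151
SE* = √0.02151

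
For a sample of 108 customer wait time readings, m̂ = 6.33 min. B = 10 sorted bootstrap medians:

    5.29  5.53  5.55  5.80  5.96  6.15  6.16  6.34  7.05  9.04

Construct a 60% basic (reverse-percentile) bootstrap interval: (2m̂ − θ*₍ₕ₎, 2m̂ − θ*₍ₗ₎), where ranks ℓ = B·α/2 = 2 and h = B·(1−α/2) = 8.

(6.32, 7.13)

Percentile endpoints at ranks 2 and 8: θ*₍2₎ = 5.53, θ*₍8₎ = 6.34.
Basic interval reflects these around m̂:
  lower = 2 × 6.33 − 6.34 = 6.32
  upper = 2 × 6.33 − 5.53 = 7.13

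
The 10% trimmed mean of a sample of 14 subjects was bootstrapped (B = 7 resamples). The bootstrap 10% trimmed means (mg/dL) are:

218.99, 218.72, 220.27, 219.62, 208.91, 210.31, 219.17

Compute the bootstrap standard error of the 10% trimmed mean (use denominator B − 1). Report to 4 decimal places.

Bootstrap SE is the standard deviation of the 7 replicate 10% trimmed means.
Mean of replicates: (218.99 + 218.72 + 220.27 + 219.62 + 208.91 + 210.31 + 219.17) / 7 = 1515.99000 / 7 = 216.57000
Sum of squared deviations: (+2.42000)² + (+2.15000)² + (+3.70000)² + (+3.05000)² + (−7.66000)² + (−6.26000)² + (+2.60000)² = 138.09460
Variance = 138.09460 / 6 = 23.01577
SE* = √23.01577

SE* = 4.7975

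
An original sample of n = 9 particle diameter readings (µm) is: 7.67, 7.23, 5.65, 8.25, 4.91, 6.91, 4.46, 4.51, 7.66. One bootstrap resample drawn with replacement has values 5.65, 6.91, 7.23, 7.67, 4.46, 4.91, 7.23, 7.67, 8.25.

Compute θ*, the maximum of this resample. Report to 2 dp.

Maximum = 8.25

θ* = 8.25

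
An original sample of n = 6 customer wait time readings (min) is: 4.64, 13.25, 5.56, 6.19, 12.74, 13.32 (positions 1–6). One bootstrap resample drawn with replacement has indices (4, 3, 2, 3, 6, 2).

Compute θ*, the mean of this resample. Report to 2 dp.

θ* = 9.52

Resample values: 6.19, 5.56, 13.25, 5.56, 13.32, 13.25.
Mean = (6.19 + 5.56 + 13.25 + 5.56 + 13.32 + 13.25) / 6 = 57.130 / 6 = 9.52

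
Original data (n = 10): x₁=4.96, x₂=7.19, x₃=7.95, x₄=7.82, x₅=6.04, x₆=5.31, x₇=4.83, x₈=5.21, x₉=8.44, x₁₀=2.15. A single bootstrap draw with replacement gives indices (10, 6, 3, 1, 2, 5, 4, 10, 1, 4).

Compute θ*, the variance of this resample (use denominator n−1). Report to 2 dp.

Resample values: 2.15, 5.31, 7.95, 4.96, 7.19, 6.04, 7.82, 2.15, 4.96, 7.82.
Mean = 5.6350; sum of squared deviations = 42.7971
s² = 42.7971 / 9 = 4.7552

θ* = 4.76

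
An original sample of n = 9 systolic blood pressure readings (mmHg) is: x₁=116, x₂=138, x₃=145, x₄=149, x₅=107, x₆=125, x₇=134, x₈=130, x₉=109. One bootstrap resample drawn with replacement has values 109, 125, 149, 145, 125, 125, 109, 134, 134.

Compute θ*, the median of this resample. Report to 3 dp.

θ* = 125.000

Sorted: 109, 109, 125, 125, 125, 134, 134, 145, 149
Median = middle value = 125.000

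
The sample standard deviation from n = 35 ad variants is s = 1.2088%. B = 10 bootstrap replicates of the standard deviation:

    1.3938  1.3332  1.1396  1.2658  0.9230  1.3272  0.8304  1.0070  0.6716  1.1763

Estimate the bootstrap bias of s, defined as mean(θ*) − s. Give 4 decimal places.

mean(θ*) = (1.3938 + 1.3332 + 1.1396 + 1.2658 + 0.9230 + 1.3272 + 0.8304 + 1.0070 + 0.6716 + 1.1763) / 10 = 1.10679
bias = 1.10679 − 1.2088

bias = −0.1020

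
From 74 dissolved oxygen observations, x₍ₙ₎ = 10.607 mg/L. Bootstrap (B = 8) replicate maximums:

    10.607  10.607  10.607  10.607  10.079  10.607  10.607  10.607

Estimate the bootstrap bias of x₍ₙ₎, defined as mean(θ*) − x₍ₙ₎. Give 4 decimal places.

mean(θ*) = (10.607 + 10.607 + 10.607 + 10.607 + 10.079 + 10.607 + 10.607 + 10.607) / 8 = 10.54100
bias = 10.54100 − 10.607

bias = −0.0660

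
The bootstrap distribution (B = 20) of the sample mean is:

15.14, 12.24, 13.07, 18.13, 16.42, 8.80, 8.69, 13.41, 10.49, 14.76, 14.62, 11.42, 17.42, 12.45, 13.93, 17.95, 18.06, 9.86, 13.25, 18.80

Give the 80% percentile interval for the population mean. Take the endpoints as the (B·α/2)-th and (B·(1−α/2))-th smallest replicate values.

Sorted replicates: 8.69, 8.80, 9.86, 10.49, 11.42, 12.24, 12.45, 13.07, 13.25, 13.41, 13.93, 14.62, 14.76, 15.14, 16.42, 17.42, 17.95, 18.06, 18.13, 18.80
α = 0.20; lower rank = 20 × 0.100 = 2; upper rank = 20 × 0.900 = 18.
The 2nd smallest replicate is 8.80; the 18th is 18.06.

(8.80, 18.06)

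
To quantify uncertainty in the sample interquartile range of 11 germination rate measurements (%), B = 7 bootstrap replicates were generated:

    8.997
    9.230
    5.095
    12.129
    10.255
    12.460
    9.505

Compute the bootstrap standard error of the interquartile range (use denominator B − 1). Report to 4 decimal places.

Bootstrap SE is the standard deviation of the 7 replicate interquartile ranges.
Mean of replicates: (8.997 + 9.230 + 5.095 + 12.129 + 10.255 + 12.460 + 9.505) / 7 = 67.67100 / 7 = 9.66729
Sum of squared deviations: (−0.67029)² + (−0.43729)² + (−4.57229)² + (+2.46171)² + (+0.58771)² + (+2.79271)² + (−0.16229)² = 35.77733
Variance = 35.77733 / 6 = 5.96289
SE* = √5.96289

SE* = 2.4419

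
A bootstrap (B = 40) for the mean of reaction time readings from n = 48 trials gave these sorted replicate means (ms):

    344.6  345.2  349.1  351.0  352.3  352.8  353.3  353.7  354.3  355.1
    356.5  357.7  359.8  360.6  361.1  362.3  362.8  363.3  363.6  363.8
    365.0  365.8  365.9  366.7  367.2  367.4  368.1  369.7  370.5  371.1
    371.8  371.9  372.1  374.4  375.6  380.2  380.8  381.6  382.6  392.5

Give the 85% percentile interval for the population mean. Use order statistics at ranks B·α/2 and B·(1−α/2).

(349.1, 380.8)

α = 0.15; lower rank = 40 × 0.075 = 3; upper rank = 40 × 0.925 = 37.
The 3rd smallest replicate is 349.1; the 37th is 380.8.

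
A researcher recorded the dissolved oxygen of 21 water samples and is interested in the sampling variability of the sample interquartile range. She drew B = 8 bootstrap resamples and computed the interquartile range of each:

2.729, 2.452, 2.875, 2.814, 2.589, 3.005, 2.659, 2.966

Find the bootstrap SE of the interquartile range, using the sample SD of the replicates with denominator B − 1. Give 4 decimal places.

SE* = 0.1904

Bootstrap SE is the standard deviation of the 8 replicate interquartile ranges.
Mean of replicates: (2.729 + 2.452 + 2.875 + 2.814 + 2.589 + 3.005 + 2.659 + 2.966) / 8 = 22.08900 / 8 = 2.76112
Sum of squared deviations: (−0.03212)² + (−0.30912)² + (+0.11388)² + (+0.05288)² + (−0.17212)² + (+0.24388)² + (−0.10213)² + (+0.20488)² = 0.25386
Variance = 0.25386 / 7 = 0.03627
SE* = √0.03627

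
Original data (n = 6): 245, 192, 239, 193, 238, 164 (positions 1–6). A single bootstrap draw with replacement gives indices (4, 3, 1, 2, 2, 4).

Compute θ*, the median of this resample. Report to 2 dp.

Resample values: 193, 239, 245, 192, 192, 193.
Sorted: 192, 192, 193, 193, 239, 245
Median = average of the two middle values = 193.00

θ* = 193.00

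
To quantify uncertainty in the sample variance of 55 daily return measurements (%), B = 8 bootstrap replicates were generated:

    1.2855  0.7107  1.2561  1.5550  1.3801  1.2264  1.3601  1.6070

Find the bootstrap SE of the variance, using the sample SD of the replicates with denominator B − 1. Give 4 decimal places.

SE* = 0.2736

Bootstrap SE is the standard deviation of the 8 replicate variances.
Mean of replicates: (1.2855 + 0.7107 + 1.2561 + 1.5550 + 1.3801 + 1.2264 + 1.3601 + 1.6070) / 8 = 10.38090 / 8 = 1.29761
Sum of squared deviations: (−0.01211)² + (−0.58691)² + (−0.04151)² + (+0.25739)² + (+0.08249)² + (−0.07121)² + (+0.06249)² + (+0.30939)² = 0.52409
Variance = 0.52409 / 7 = 0.07487
SE* = √0.07487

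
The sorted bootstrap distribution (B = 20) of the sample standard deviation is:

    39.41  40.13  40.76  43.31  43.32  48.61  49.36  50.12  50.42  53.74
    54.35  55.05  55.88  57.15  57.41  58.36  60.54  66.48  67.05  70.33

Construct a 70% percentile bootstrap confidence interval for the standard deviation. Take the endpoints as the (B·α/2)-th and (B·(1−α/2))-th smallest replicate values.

α = 0.30; lower rank = 20 × 0.150 = 3; upper rank = 20 × 0.850 = 17.
The 3rd smallest replicate is 40.76; the 17th is 60.54.

(40.76, 60.54)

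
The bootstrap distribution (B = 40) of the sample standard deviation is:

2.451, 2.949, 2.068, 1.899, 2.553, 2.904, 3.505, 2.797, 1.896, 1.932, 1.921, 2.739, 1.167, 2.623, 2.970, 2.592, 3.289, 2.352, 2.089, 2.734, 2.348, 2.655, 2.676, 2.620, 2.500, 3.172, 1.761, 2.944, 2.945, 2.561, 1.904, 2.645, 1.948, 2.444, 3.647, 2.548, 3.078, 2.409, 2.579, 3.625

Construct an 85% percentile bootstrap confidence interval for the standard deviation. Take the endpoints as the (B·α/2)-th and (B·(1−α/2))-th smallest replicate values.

Sorted replicates: 1.167, 1.761, 1.896, 1.899, 1.904, 1.921, 1.932, 1.948, 2.068, 2.089, 2.348, 2.352, 2.409, 2.444, 2.451, 2.500, 2.548, 2.553, 2.561, 2.579, 2.592, 2.620, 2.623, 2.645, 2.655, 2.676, 2.734, 2.739, 2.797, 2.904, 2.944, 2.945, 2.949, 2.970, 3.078, 3.172, 3.289, 3.505, 3.625, 3.647
α = 0.15; lower rank = 40 × 0.075 = 3; upper rank = 40 × 0.925 = 37.
The 3rd smallest replicate is 1.896; the 37th is 3.289.

(1.896, 3.289)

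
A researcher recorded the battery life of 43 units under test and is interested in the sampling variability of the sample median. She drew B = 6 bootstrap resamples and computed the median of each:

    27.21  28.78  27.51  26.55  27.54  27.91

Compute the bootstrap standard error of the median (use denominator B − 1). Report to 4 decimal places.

SE* = 0.7420

Bootstrap SE is the standard deviation of the 6 replicate medians.
Mean of replicates: (27.21 + 28.78 + 27.51 + 26.55 + 27.54 + 27.91) / 6 = 165.50000 / 6 = 27.58333
Sum of squared deviations: (−0.37333)² + (+1.19667)² + (−0.07333)² + (−1.03333)² + (−0.04333)² + (+0.32667)² = 2.75313
Variance = 2.75313 / 5 = 0.55063
SE* = √0.55063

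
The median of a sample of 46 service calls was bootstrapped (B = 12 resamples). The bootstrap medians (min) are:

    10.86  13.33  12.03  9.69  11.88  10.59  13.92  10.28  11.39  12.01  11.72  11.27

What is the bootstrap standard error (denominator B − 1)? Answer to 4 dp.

SE* = 1.2033

Bootstrap SE is the standard deviation of the 12 replicate medians.
Mean of replicates: (10.86 + 13.33 + 12.03 + 9.69 + 11.88 + 10.59 + 13.92 + 10.28 + 11.39 + 12.01 + 11.72 + 11.27) / 12 = 138.97000 / 12 = 11.58083
Sum of squared deviations: (−0.72083)² + (+1.74917)² + (+0.44917)² + (−1.89083)² + (+0.29917)² + (−0.99083)² + (+2.33917)² + (−1.30083)² + (−0.19083)² + (+0.42917)² + (+0.13917)² + (−0.31083)² = 15.92789
Variance = 15.92789 / 11 = 1.44799
SE* = √1.44799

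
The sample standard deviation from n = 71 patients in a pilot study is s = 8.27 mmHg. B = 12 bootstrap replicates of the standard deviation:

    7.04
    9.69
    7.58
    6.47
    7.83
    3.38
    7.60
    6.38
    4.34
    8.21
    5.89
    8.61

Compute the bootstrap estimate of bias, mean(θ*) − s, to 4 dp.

mean(θ*) = (7.04 + 9.69 + 7.58 + 6.47 + 7.83 + 3.38 + 7.60 + 6.38 + 4.34 + 8.21 + 5.89 + 8.61) / 12 = 6.91833
bias = 6.91833 − 8.27

bias = −1.3517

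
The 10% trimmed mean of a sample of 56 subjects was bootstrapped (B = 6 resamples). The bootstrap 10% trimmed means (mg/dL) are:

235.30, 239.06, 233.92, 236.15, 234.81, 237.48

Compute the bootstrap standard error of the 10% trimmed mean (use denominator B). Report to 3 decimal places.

SE* = 1.719

Bootstrap SE is the standard deviation of the 6 replicate 10% trimmed means.
Mean of replicates: (235.30 + 239.06 + 233.92 + 236.15 + 234.81 + 237.48) / 6 = 1416.7200 / 6 = 236.1200
Sum of squared deviations: (−0.8200)² + (+2.9400)² + (−2.2000)² + (+0.0300)² + (−1.3100)² + (+1.3600)² = 17.7226
Variance = 17.7226 / 6 = 2.9538
SE* = √2.9538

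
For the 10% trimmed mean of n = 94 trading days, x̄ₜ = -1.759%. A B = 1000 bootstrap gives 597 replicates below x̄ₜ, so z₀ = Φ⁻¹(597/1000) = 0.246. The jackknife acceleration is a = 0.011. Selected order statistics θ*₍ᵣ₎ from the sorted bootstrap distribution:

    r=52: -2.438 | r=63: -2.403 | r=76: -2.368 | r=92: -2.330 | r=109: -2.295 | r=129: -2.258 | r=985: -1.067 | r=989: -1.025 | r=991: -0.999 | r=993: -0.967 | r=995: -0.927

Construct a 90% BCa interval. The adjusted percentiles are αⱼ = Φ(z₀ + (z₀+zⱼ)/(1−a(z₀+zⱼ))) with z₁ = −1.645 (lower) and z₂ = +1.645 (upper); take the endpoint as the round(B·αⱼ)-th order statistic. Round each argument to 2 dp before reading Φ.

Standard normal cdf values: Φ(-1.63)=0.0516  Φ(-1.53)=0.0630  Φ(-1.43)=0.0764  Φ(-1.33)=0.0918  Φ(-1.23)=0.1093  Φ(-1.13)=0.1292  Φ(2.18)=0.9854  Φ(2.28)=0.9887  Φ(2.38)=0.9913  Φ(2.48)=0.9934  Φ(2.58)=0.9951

Lower: z₀ + z₁ = 0.246 + (-1.645) = -1.399; 1 − a(z₀+z₁) = 1 − (0.011)(-1.399) = 1.0154; argument = 0.246 + (-1.399)/1.0154 = -1.1318 → -1.13.
α₁ = Φ(-1.13) = 0.1292; rank = round(1000 × 0.1292) = 129; θ*₍129₎ = -2.258.
Upper: z₀ + z₂ = 1.891; 1 − a(z₀+z₂) = 0.9792; argument = 2.1772 → 2.18; α₂ = 0.9854; rank = 985; θ*₍985₎ = -1.067.

(-2.258, -1.067)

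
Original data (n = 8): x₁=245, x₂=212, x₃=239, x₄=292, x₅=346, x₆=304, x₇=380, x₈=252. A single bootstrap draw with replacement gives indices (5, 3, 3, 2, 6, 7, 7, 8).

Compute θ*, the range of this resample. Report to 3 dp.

θ* = 168.000

Resample values: 346, 239, 239, 212, 304, 380, 380, 252.
Range = 380 − 212 = 168.000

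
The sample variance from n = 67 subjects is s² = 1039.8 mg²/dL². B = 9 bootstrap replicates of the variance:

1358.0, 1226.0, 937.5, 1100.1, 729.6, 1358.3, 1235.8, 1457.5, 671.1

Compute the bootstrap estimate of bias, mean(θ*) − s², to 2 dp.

mean(θ*) = (1358.0 + 1226.0 + 937.5 + 1100.1 + 729.6 + 1358.3 + 1235.8 + 1457.5 + 671.1) / 9 = 1119.322
bias = 1119.322 − 1039.8

bias = +79.52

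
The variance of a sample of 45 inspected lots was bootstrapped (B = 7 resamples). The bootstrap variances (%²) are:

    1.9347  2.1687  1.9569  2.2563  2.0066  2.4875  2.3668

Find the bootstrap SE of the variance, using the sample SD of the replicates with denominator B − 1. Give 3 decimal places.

Bootstrap SE is the standard deviation of the 7 replicate variances.
Mean of replicates: (1.9347 + 2.1687 + 1.9569 + 2.2563 + 2.0066 + 2.4875 + 2.3668) / 7 = 15.17750 / 7 = 2.16821
Sum of squared deviations: (−0.23351)² + (+0.00049)² + (−0.21131)² + (+0.08809)² + (−0.16161)² + (+0.31929)² + (+0.19859)² = 0.27444
Variance = 0.27444 / 6 = 0.04574
SE* = √0.04574

SE* = 0.214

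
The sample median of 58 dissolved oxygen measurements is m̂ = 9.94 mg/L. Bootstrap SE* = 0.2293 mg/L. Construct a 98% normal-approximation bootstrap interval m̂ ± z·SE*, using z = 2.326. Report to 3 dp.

(9.407, 10.473)

Margin = 2.326 × 0.2293 = 0.5334
Interval: 9.94 ± 0.5334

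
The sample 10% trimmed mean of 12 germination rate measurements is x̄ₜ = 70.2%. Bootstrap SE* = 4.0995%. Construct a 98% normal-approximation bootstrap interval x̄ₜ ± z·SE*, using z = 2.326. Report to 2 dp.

Margin = 2.326 × 4.0995 = 9.535
Interval: 70.2 ± 9.535

(60.66, 79.74)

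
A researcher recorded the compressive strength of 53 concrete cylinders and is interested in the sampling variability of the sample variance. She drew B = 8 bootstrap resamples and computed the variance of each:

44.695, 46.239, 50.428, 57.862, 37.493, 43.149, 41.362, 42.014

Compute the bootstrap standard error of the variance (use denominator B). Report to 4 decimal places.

Bootstrap SE is the standard deviation of the 8 replicate variances.
Mean of replicates: (44.695 + 46.239 + 50.428 + 57.862 + 37.493 + 43.149 + 41.362 + 42.014) / 8 = 363.24200 / 8 = 45.40525
Sum of squared deviations: (−0.71025)² + (+0.83375)² + (+5.02275)² + (+12.45675)² + (−7.91225)² + (−2.25625)² + (−4.04325)² + (−3.39125)² = 277.14104
Variance = 277.14104 / 8 = 34.64263
SE* = √34.64263

SE* = 5.8858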